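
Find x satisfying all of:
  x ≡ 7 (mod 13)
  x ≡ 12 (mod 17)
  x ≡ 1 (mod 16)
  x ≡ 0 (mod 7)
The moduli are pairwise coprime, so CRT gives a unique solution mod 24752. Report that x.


Product of moduli M = 13 · 17 · 16 · 7 = 24752.
Merge one congruence at a time:
  Start: x ≡ 7 (mod 13).
  Combine with x ≡ 12 (mod 17); new modulus lcm = 221.
    Write x = 7 + 13·t and substitute into x ≡ 12 (mod 17): 13·t ≡ 12 − 7 = 5 (mod 17).
    The inverse of 13 mod 17 is 4 (since 13·4 = 52 = 3·17 + 1), so t ≡ 4·5 = 20 ≡ 3 (mod 17).
    Then x = 7 + 13·3 = 46, valid modulo lcm(13, 17) = 221: x ≡ 46 (mod 221).
  Combine with x ≡ 1 (mod 16); new modulus lcm = 3536.
    Write x = 46 + 221·t and substitute into x ≡ 1 (mod 16): 221·t ≡ 1 − 46 = -45 (mod 16).
    Reduce coefficients mod 16: 13·t ≡ 3 (mod 16).
    The inverse of 13 mod 16 is 5 (since 13·5 = 65 = 4·16 + 1), so t ≡ 5·3 = 15 ≡ 15 (mod 16).
    Then x = 46 + 221·15 = 3361, valid modulo lcm(221, 16) = 3536: x ≡ 3361 (mod 3536).
  Combine with x ≡ 0 (mod 7); new modulus lcm = 24752.
    Write x = 3361 + 3536·t and substitute into x ≡ 0 (mod 7): 3536·t ≡ 0 − 3361 = -3361 (mod 7).
    Reduce coefficients mod 7: 1·t ≡ 6 (mod 7).
    So t ≡ 6 (mod 7).
    Then x = 3361 + 3536·6 = 24577, valid modulo lcm(3536, 7) = 24752: x ≡ 24577 (mod 24752).
Verify against each original: 24577 mod 13 = 7, 24577 mod 17 = 12, 24577 mod 16 = 1, 24577 mod 7 = 0.

x ≡ 24577 (mod 24752).


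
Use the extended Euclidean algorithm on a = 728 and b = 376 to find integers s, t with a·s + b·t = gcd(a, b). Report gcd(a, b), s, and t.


Euclidean algorithm on (728, 376) — divide until remainder is 0:
  728 = 1 · 376 + 352
  376 = 1 · 352 + 24
  352 = 14 · 24 + 16
  24 = 1 · 16 + 8
  16 = 2 · 8 + 0
gcd(728, 376) = 8.
Track Bezout coefficients alongside the remainders: start with r₀ = 728 = a·1 + b·0 (s = 1, t = 0) and r₁ = 376 = a·0 + b·1 (s = 0, t = 1); each new remainder r_{k+1} = r_{k-1} − q_k·r_k inherits s_{k+1} = s_{k-1} − q_k·s_k, t_{k+1} = t_{k-1} − q_k·t_k, so r_k = a·s_k + b·t_k at every step:
  q = 1: r = 352, s = 1 − 1·0 = 1, t = 0 − 1·1 = -1  (check: 728·1 + 376·(-1) = 352)
  q = 1: r = 24, s = 0 − 1·1 = -1, t = 1 − 1·(-1) = 2  (check: 728·(-1) + 376·2 = 24)
  q = 14: r = 16, s = 1 − 14·(-1) = 15, t = -1 − 14·2 = -29  (check: 728·15 + 376·(-29) = 16)
  q = 1: r = 8, s = -1 − 1·15 = -16, t = 2 − 1·(-29) = 31  (check: 728·(-16) + 376·31 = 8)
The row with r = 8 (the gcd) gives the Bezout coefficients s = -16, t = 31.
Result: 728 · (-16) + 376 · (31) = 8.

gcd(728, 376) = 8; s = -16, t = 31 (check: 728·(-16) + 376·31 = 8).


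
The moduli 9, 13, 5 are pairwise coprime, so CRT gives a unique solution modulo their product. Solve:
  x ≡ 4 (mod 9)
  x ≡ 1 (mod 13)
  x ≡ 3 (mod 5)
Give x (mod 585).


Moduli 9, 13, 5 are pairwise coprime; by CRT there is a unique solution modulo M = 9 · 13 · 5 = 585.
Solve pairwise, accumulating the modulus:
  Start with x ≡ 4 (mod 9).
  Combine with x ≡ 1 (mod 13): since gcd(9, 13) = 1, we get a unique residue mod 117.
    Write x = 4 + 9·t and substitute into x ≡ 1 (mod 13): 9·t ≡ 1 − 4 = -3 (mod 13).
    Reduce coefficients mod 13: 9·t ≡ 10 (mod 13).
    The inverse of 9 mod 13 is 3 (since 9·3 = 27 = 2·13 + 1), so t ≡ 3·10 = 30 ≡ 4 (mod 13).
    Then x = 4 + 9·4 = 40, valid modulo lcm(9, 13) = 117: x ≡ 40 (mod 117).
  Combine with x ≡ 3 (mod 5): since gcd(117, 5) = 1, we get a unique residue mod 585.
    Write x = 40 + 117·t and substitute into x ≡ 3 (mod 5): 117·t ≡ 3 − 40 = -37 (mod 5).
    Reduce coefficients mod 5: 2·t ≡ 3 (mod 5).
    The inverse of 2 mod 5 is 3 (since 2·3 = 6 = 1·5 + 1), so t ≡ 3·3 = 9 ≡ 4 (mod 5).
    Then x = 40 + 117·4 = 508, valid modulo lcm(117, 5) = 585: x ≡ 508 (mod 585).
Verify: 508 mod 9 = 4 ✓, 508 mod 13 = 1 ✓, 508 mod 5 = 3 ✓.

x ≡ 508 (mod 585).


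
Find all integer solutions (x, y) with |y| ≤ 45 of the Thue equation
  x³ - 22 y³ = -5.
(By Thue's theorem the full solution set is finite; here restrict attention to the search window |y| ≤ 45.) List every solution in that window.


The equation is x³ - 22y³ = -5. For fixed y, x³ = 22·y³ − 5, so a solution requires the RHS to be a perfect cube.
Strategy: iterate y from -45 to 45, compute RHS = 22·y³ − 5, and check whether it is a (positive or negative) perfect cube.
Check small values of y:
  y = 0: RHS = -5 is not a perfect cube.
  y = 1: RHS = 17 is not a perfect cube.
  y = -1: RHS = -27 = (-3)³ ⇒ x = -3 works.
  y = 2: RHS = 171 is not a perfect cube.
  y = -2: RHS = -181 is not a perfect cube.
  y = 3: RHS = 589 is not a perfect cube.
  y = -3: RHS = -599 is not a perfect cube.
Continuing the search up to |y| = 45 finds no further solutions beyond those listed.
Collected solutions: (-3, -1).

Solutions (with |y| ≤ 45): (-3, -1).


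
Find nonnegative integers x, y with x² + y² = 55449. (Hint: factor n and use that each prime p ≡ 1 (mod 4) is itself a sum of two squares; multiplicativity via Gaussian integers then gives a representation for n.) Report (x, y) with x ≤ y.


Step 1: Factor n = 55449 = 3^2 · 61 · 101.
Step 2: Check the mod-4 condition on each prime factor: 3 ≡ 3 (mod 4), exponent 2 (must be even); 61 ≡ 1 (mod 4), exponent 1; 101 ≡ 1 (mod 4), exponent 1.
All primes ≡ 3 (mod 4) appear to even exponent (or don't appear), so by the two-squares theorem n IS expressible as a sum of two squares.
Step 3: Build a representation. Group n = k² · m with k = 3 and m = 61 · 101 = 6161 (a product of primes ≡ 1 (mod 4)); a representation of m scales to one of n via (k·x)² + (k·y)² = k²(x² + y²). Each prime p ≡ 1 (mod 4) is itself a sum of two squares; find a² by testing p − a² for a perfect square:
  61: 61 − 1² = 60, 61 − 2² = 57, 61 − 3² = 52, 61 − 4² = 45, 61 − 5² = 36 = 6² ⇒ 61 = 5² + 6².
  101: 101 − 1² = 100 = 10² ⇒ 101 = 1² + 10².
  Combine using the Brahmagupta–Fibonacci identity (a² + b²)(c² + d²) = (ac − bd)² + (ad + bc)² = (ac + bd)² + (ad − bc)²:
  61 · 101 = 6161: from (5² + 6²)(1² + 10²), take (5·1 − 6·10, 5·10 + 6·1) = (5 − 60, 50 + 6) = (-55, 56); dropping signs (only squares matter) gives (55, 56); check 55² + 56² = 3025 + 3136 = 6161 ✓.
  Scale by k = 3: (3·55, 3·56) = (165, 168).
Step 4: Order so x ≤ y and verify: 165² + 168² = 27225 + 28224 = 55449 = n. ✓

n = 55449 = 165² + 168² (one valid representation with x ≤ y).


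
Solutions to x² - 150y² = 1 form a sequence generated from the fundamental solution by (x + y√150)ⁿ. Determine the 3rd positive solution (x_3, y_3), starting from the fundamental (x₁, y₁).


Step 1: Find the fundamental solution (x₁, y₁) of x² - 150y² = 1.
  Expand √150 as a continued fraction. a₀ = ⌊√150⌋ = 12; iterate m_{k+1} = d_k·a_k − m_k, d_{k+1} = (150 − m_{k+1}²)/d_k, a_{k+1} = ⌊(a₀ + m_{k+1})/d_{k+1}⌋ (starting m₀ = 0, d₀ = 1), with convergents p_k = a_k·p_{k-1} + p_{k-2}, q_k = a_k·q_{k-1} + q_{k-2} (p₋₁ = 1, q₋₁ = 0):
  k = 0: a₀ = 12; p₀/q₀ = 12/1; p₀² − 150·q₀² = 144 − 150 = -6.
  k = 1: m = 12, d = 6, a = ⌊(12 + 12)/6⌋ = 4; p/q = (4·12 + 1)/(4·1 + 0) = 49/4; p² − 150·q² = 2401 − 2400 = 1.
  The first convergent with p² − 150·q² = 1 gives the fundamental solution (x₁, y₁) = (49, 4).
Step 2: Apply the recurrence (x_{n+1}, y_{n+1}) = (x₁x_n + 150y₁y_n, x₁y_n + y₁x_n) repeatedly.
  From (x_1, y_1) = (49, 4): x_2 = 49·49 + 150·4·4 = 4801; y_2 = 49·4 + 4·49 = 392.
  From (x_2, y_2) = (4801, 392): x_3 = 49·4801 + 150·4·392 = 470449; y_3 = 49·392 + 4·4801 = 38412.
Step 3: Verify x_3² - 150·y_3² = 221322261601 - 221322261600 = 1 (should be 1). ✓

(x_1, y_1) = (49, 4); (x_3, y_3) = (470449, 38412).


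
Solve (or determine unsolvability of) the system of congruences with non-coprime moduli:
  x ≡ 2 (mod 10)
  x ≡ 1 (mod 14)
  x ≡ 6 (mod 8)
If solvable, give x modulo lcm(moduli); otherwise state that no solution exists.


Moduli 10, 14, 8 are not pairwise coprime, so CRT works modulo lcm(m_i) when all pairwise compatibility conditions hold.
Pairwise compatibility: gcd(m_i, m_j) must divide a_i - a_j for every pair.
Merge one congruence at a time:
  Start: x ≡ 2 (mod 10).
  Combine with x ≡ 1 (mod 14): gcd(10, 14) = 2, and 1 - 2 = -1 is NOT divisible by 2.
    ⇒ system is inconsistent (no integer solution).

No solution (the system is inconsistent).


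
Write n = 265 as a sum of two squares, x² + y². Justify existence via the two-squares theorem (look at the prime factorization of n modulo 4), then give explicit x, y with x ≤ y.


Step 1: Factor n = 265 = 5 · 53.
Step 2: Check the mod-4 condition on each prime factor: 5 ≡ 1 (mod 4), exponent 1; 53 ≡ 1 (mod 4), exponent 1.
All primes ≡ 3 (mod 4) appear to even exponent (or don't appear), so by the two-squares theorem n IS expressible as a sum of two squares.
Step 3: Build a representation. Here n = 5 · 53 is a product of primes ≡ 1 (mod 4). Each prime p ≡ 1 (mod 4) is itself a sum of two squares; find a² by testing p − a² for a perfect square:
  5: 5 − 1² = 4 = 2² ⇒ 5 = 1² + 2².
  53: 53 − 1² = 52, 53 − 2² = 49 = 7² ⇒ 53 = 2² + 7².
  Combine using the Brahmagupta–Fibonacci identity (a² + b²)(c² + d²) = (ac − bd)² + (ad + bc)² = (ac + bd)² + (ad − bc)²:
  5 · 53 = 265: from (1² + 2²)(2² + 7²), take (1·2 − 2·7, 1·7 + 2·2) = (2 − 14, 7 + 4) = (-12, 11); dropping signs (only squares matter) gives (12, 11); check 12² + 11² = 144 + 121 = 265 ✓.
Step 4: Order so x ≤ y and verify: 11² + 12² = 121 + 144 = 265 = n. ✓

n = 265 = 11² + 12² (one valid representation with x ≤ y).


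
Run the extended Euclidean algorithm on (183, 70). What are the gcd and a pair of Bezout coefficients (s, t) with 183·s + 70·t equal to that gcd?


Euclidean algorithm on (183, 70) — divide until remainder is 0:
  183 = 2 · 70 + 43
  70 = 1 · 43 + 27
  43 = 1 · 27 + 16
  27 = 1 · 16 + 11
  16 = 1 · 11 + 5
  11 = 2 · 5 + 1
  5 = 5 · 1 + 0
gcd(183, 70) = 1.
Track Bezout coefficients alongside the remainders: start with r₀ = 183 = a·1 + b·0 (s = 1, t = 0) and r₁ = 70 = a·0 + b·1 (s = 0, t = 1); each new remainder r_{k+1} = r_{k-1} − q_k·r_k inherits s_{k+1} = s_{k-1} − q_k·s_k, t_{k+1} = t_{k-1} − q_k·t_k, so r_k = a·s_k + b·t_k at every step:
  q = 2: r = 43, s = 1 − 2·0 = 1, t = 0 − 2·1 = -2  (check: 183·1 + 70·(-2) = 43)
  q = 1: r = 27, s = 0 − 1·1 = -1, t = 1 − 1·(-2) = 3  (check: 183·(-1) + 70·3 = 27)
  q = 1: r = 16, s = 1 − 1·(-1) = 2, t = -2 − 1·3 = -5  (check: 183·2 + 70·(-5) = 16)
  q = 1: r = 11, s = -1 − 1·2 = -3, t = 3 − 1·(-5) = 8  (check: 183·(-3) + 70·8 = 11)
  q = 1: r = 5, s = 2 − 1·(-3) = 5, t = -5 − 1·8 = -13  (check: 183·5 + 70·(-13) = 5)
  q = 2: r = 1, s = -3 − 2·5 = -13, t = 8 − 2·(-13) = 34  (check: 183·(-13) + 70·34 = 1)
The row with r = 1 (the gcd) gives the Bezout coefficients s = -13, t = 34.
Result: 183 · (-13) + 70 · (34) = 1.

gcd(183, 70) = 1; s = -13, t = 34 (check: 183·(-13) + 70·34 = 1).


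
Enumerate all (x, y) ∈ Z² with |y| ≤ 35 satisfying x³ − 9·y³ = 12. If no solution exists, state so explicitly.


The equation is x³ - 9y³ = 12. For fixed y, x³ = 9·y³ + 12, so a solution requires the RHS to be a perfect cube.
Strategy: iterate y from -35 to 35, compute RHS = 9·y³ + 12, and check whether it is a (positive or negative) perfect cube.
Check small values of y:
  y = 0: RHS = 12 is not a perfect cube.
  y = 1: RHS = 21 is not a perfect cube.
  y = -1: RHS = 3 is not a perfect cube.
  y = 2: RHS = 84 is not a perfect cube.
  y = -2: RHS = -60 is not a perfect cube.
  y = 3: RHS = 255 is not a perfect cube.
  y = -3: RHS = -231 is not a perfect cube.
Continuing the search up to |y| = 35 finds no solutions either.
No (x, y) in the scanned range satisfies the equation.

No integer solutions with |y| ≤ 35.


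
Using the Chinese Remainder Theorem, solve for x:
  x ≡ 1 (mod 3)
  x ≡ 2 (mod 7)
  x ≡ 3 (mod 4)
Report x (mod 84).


Moduli 3, 7, 4 are pairwise coprime; by CRT there is a unique solution modulo M = 3 · 7 · 4 = 84.
Solve pairwise, accumulating the modulus:
  Start with x ≡ 1 (mod 3).
  Combine with x ≡ 2 (mod 7): since gcd(3, 7) = 1, we get a unique residue mod 21.
    Write x = 1 + 3·t and substitute into x ≡ 2 (mod 7): 3·t ≡ 2 − 1 = 1 (mod 7).
    The inverse of 3 mod 7 is 5 (since 3·5 = 15 = 2·7 + 1), so t ≡ 5·1 = 5 ≡ 5 (mod 7).
    Then x = 1 + 3·5 = 16, valid modulo lcm(3, 7) = 21: x ≡ 16 (mod 21).
  Combine with x ≡ 3 (mod 4): since gcd(21, 4) = 1, we get a unique residue mod 84.
    Write x = 16 + 21·t and substitute into x ≡ 3 (mod 4): 21·t ≡ 3 − 16 = -13 (mod 4).
    Reduce coefficients mod 4: 1·t ≡ 3 (mod 4).
    So t ≡ 3 (mod 4).
    Then x = 16 + 21·3 = 79, valid modulo lcm(21, 4) = 84: x ≡ 79 (mod 84).
Verify: 79 mod 3 = 1 ✓, 79 mod 7 = 2 ✓, 79 mod 4 = 3 ✓.

x ≡ 79 (mod 84).


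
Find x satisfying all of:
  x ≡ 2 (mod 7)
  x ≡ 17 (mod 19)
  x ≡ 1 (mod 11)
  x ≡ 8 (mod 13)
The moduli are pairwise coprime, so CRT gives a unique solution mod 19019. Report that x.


Product of moduli M = 7 · 19 · 11 · 13 = 19019.
Merge one congruence at a time:
  Start: x ≡ 2 (mod 7).
  Combine with x ≡ 17 (mod 19); new modulus lcm = 133.
    Write x = 2 + 7·t and substitute into x ≡ 17 (mod 19): 7·t ≡ 17 − 2 = 15 (mod 19).
    The inverse of 7 mod 19 is 11 (since 7·11 = 77 = 4·19 + 1), so t ≡ 11·15 = 165 ≡ 13 (mod 19).
    Then x = 2 + 7·13 = 93, valid modulo lcm(7, 19) = 133: x ≡ 93 (mod 133).
  Combine with x ≡ 1 (mod 11); new modulus lcm = 1463.
    Write x = 93 + 133·t and substitute into x ≡ 1 (mod 11): 133·t ≡ 1 − 93 = -92 (mod 11).
    Reduce coefficients mod 11: 1·t ≡ 7 (mod 11).
    So t ≡ 7 (mod 11).
    Then x = 93 + 133·7 = 1024, valid modulo lcm(133, 11) = 1463: x ≡ 1024 (mod 1463).
  Combine with x ≡ 8 (mod 13); new modulus lcm = 19019.
    Write x = 1024 + 1463·t and substitute into x ≡ 8 (mod 13): 1463·t ≡ 8 − 1024 = -1016 (mod 13).
    Reduce coefficients mod 13: 7·t ≡ 11 (mod 13).
    The inverse of 7 mod 13 is 2 (since 7·2 = 14 = 1·13 + 1), so t ≡ 2·11 = 22 ≡ 9 (mod 13).
    Then x = 1024 + 1463·9 = 14191, valid modulo lcm(1463, 13) = 19019: x ≡ 14191 (mod 19019).
Verify against each original: 14191 mod 7 = 2, 14191 mod 19 = 17, 14191 mod 11 = 1, 14191 mod 13 = 8.

x ≡ 14191 (mod 19019).


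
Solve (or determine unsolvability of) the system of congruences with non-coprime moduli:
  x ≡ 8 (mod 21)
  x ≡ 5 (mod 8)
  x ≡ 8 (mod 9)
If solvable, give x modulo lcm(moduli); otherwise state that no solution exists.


Moduli 21, 8, 9 are not pairwise coprime, so CRT works modulo lcm(m_i) when all pairwise compatibility conditions hold.
Pairwise compatibility: gcd(m_i, m_j) must divide a_i - a_j for every pair.
Merge one congruence at a time:
  Start: x ≡ 8 (mod 21).
  Combine with x ≡ 5 (mod 8): gcd(21, 8) = 1; 5 - 8 = -3, which IS divisible by 1, so compatible.
    Write x = 8 + 21·t and substitute into x ≡ 5 (mod 8): 21·t ≡ 5 − 8 = -3 (mod 8).
    Reduce coefficients mod 8: 5·t ≡ 5 (mod 8).
    The inverse of 5 mod 8 is 5 (since 5·5 = 25 = 3·8 + 1), so t ≡ 5·5 = 25 ≡ 1 (mod 8).
    Then x = 8 + 21·1 = 29, valid modulo lcm(21, 8) = 168: x ≡ 29 (mod 168).
  Combine with x ≡ 8 (mod 9): gcd(168, 9) = 3; 8 - 29 = -21, which IS divisible by 3, so compatible.
    Write x = 29 + 168·t and substitute into x ≡ 8 (mod 9): 168·t ≡ 8 − 29 = -21 (mod 9).
    Divide the congruence (and modulus) by g = 3: 56·t ≡ -7 (mod 3).
    Reduce coefficients mod 3: 2·t ≡ 2 (mod 3).
    The inverse of 2 mod 3 is 2 (since 2·2 = 4 = 1·3 + 1), so t ≡ 2·2 = 4 ≡ 1 (mod 3).
    Then x = 29 + 168·1 = 197, valid modulo lcm(168, 9) = 504: x ≡ 197 (mod 504).
Verify: 197 mod 21 = 8, 197 mod 8 = 5, 197 mod 9 = 8.

x ≡ 197 (mod 504).


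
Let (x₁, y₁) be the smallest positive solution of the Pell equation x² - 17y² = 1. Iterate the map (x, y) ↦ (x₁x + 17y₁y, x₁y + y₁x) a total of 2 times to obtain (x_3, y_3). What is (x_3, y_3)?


Step 1: Find the fundamental solution (x₁, y₁) of x² - 17y² = 1.
  Expand √17 as a continued fraction. a₀ = ⌊√17⌋ = 4; iterate m_{k+1} = d_k·a_k − m_k, d_{k+1} = (17 − m_{k+1}²)/d_k, a_{k+1} = ⌊(a₀ + m_{k+1})/d_{k+1}⌋ (starting m₀ = 0, d₀ = 1), with convergents p_k = a_k·p_{k-1} + p_{k-2}, q_k = a_k·q_{k-1} + q_{k-2} (p₋₁ = 1, q₋₁ = 0):
  k = 0: a₀ = 4; p₀/q₀ = 4/1; p₀² − 17·q₀² = 16 − 17 = -1.
  k = 1: m = 4, d = 1, a = ⌊(4 + 4)/1⌋ = 8; p/q = (8·4 + 1)/(8·1 + 0) = 33/8; p² − 17·q² = 1089 − 1088 = 1.
  The first convergent with p² − 17·q² = 1 gives the fundamental solution (x₁, y₁) = (33, 8).
Step 2: Apply the recurrence (x_{n+1}, y_{n+1}) = (x₁x_n + 17y₁y_n, x₁y_n + y₁x_n) repeatedly.
  From (x_1, y_1) = (33, 8): x_2 = 33·33 + 17·8·8 = 2177; y_2 = 33·8 + 8·33 = 528.
  From (x_2, y_2) = (2177, 528): x_3 = 33·2177 + 17·8·528 = 143649; y_3 = 33·528 + 8·2177 = 34840.
Step 3: Verify x_3² - 17·y_3² = 20635035201 - 20635035200 = 1 (should be 1). ✓

(x_1, y_1) = (33, 8); (x_3, y_3) = (143649, 34840).


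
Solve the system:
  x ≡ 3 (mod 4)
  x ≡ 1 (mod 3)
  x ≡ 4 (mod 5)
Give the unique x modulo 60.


Moduli 4, 3, 5 are pairwise coprime; by CRT there is a unique solution modulo M = 4 · 3 · 5 = 60.
Solve pairwise, accumulating the modulus:
  Start with x ≡ 3 (mod 4).
  Combine with x ≡ 1 (mod 3): since gcd(4, 3) = 1, we get a unique residue mod 12.
    Write x = 3 + 4·t and substitute into x ≡ 1 (mod 3): 4·t ≡ 1 − 3 = -2 (mod 3).
    Reduce coefficients mod 3: 1·t ≡ 1 (mod 3).
    So t ≡ 1 (mod 3).
    Then x = 3 + 4·1 = 7, valid modulo lcm(4, 3) = 12: x ≡ 7 (mod 12).
  Combine with x ≡ 4 (mod 5): since gcd(12, 5) = 1, we get a unique residue mod 60.
    Write x = 7 + 12·t and substitute into x ≡ 4 (mod 5): 12·t ≡ 4 − 7 = -3 (mod 5).
    Reduce coefficients mod 5: 2·t ≡ 2 (mod 5).
    The inverse of 2 mod 5 is 3 (since 2·3 = 6 = 1·5 + 1), so t ≡ 3·2 = 6 ≡ 1 (mod 5).
    Then x = 7 + 12·1 = 19, valid modulo lcm(12, 5) = 60: x ≡ 19 (mod 60).
Verify: 19 mod 4 = 3 ✓, 19 mod 3 = 1 ✓, 19 mod 5 = 4 ✓.

x ≡ 19 (mod 60).


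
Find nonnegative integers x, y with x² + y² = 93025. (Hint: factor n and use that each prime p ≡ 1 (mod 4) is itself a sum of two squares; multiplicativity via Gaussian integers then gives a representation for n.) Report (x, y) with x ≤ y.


Step 1: Factor n = 93025 = 5^2 · 61^2.
Step 2: Check the mod-4 condition on each prime factor: 5 ≡ 1 (mod 4), exponent 2; 61 ≡ 1 (mod 4), exponent 2.
All primes ≡ 3 (mod 4) appear to even exponent (or don't appear), so by the two-squares theorem n IS expressible as a sum of two squares.
Step 3: Build a representation. Group n = k² · m with k = 5 and m = 61 · 61 = 3721 (a product of primes ≡ 1 (mod 4)); a representation of m scales to one of n via (k·x)² + (k·y)² = k²(x² + y²). Each prime p ≡ 1 (mod 4) is itself a sum of two squares; find a² by testing p − a² for a perfect square:
  61: 61 − 1² = 60, 61 − 2² = 57, 61 − 3² = 52, 61 − 4² = 45, 61 − 5² = 36 = 6² ⇒ 61 = 5² + 6².
  Combine using the Brahmagupta–Fibonacci identity (a² + b²)(c² + d²) = (ac − bd)² + (ad + bc)² = (ac + bd)² + (ad − bc)²:
  61 · 61 = 3721: from (5² + 6²)(5² + 6²), take (5·5 − 6·6, 5·6 + 6·5) = (25 − 36, 30 + 30) = (-11, 60); dropping signs (only squares matter) gives (11, 60); check 11² + 60² = 121 + 3600 = 3721 ✓.
  Scale by k = 5: (5·11, 5·60) = (55, 300).
Step 4: Order so x ≤ y and verify: 55² + 300² = 3025 + 90000 = 93025 = n. ✓

n = 93025 = 55² + 300² (one valid representation with x ≤ y).


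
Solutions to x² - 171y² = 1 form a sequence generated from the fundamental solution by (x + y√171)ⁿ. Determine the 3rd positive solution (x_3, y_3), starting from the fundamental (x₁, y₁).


Step 1: Find the fundamental solution (x₁, y₁) of x² - 171y² = 1.
  Expand √171 as a continued fraction. a₀ = ⌊√171⌋ = 13; iterate m_{k+1} = d_k·a_k − m_k, d_{k+1} = (171 − m_{k+1}²)/d_k, a_{k+1} = ⌊(a₀ + m_{k+1})/d_{k+1}⌋ (starting m₀ = 0, d₀ = 1), with convergents p_k = a_k·p_{k-1} + p_{k-2}, q_k = a_k·q_{k-1} + q_{k-2} (p₋₁ = 1, q₋₁ = 0):
  k = 0: a₀ = 13; p₀/q₀ = 13/1; p₀² − 171·q₀² = 169 − 171 = -2.
  k = 1: m = 13, d = 2, a = ⌊(13 + 13)/2⌋ = 13; p/q = (13·13 + 1)/(13·1 + 0) = 170/13; p² − 171·q² = 28900 − 28899 = 1.
  The first convergent with p² − 171·q² = 1 gives the fundamental solution (x₁, y₁) = (170, 13).
Step 2: Apply the recurrence (x_{n+1}, y_{n+1}) = (x₁x_n + 171y₁y_n, x₁y_n + y₁x_n) repeatedly.
  From (x_1, y_1) = (170, 13): x_2 = 170·170 + 171·13·13 = 57799; y_2 = 170·13 + 13·170 = 4420.
  From (x_2, y_2) = (57799, 4420): x_3 = 170·57799 + 171·13·4420 = 19651490; y_3 = 170·4420 + 13·57799 = 1502787.
Step 3: Verify x_3² - 171·y_3² = 386181059220100 - 386181059220099 = 1 (should be 1). ✓

(x_1, y_1) = (170, 13); (x_3, y_3) = (19651490, 1502787).


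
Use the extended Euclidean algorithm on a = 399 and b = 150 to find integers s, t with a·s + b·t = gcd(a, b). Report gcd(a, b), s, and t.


Euclidean algorithm on (399, 150) — divide until remainder is 0:
  399 = 2 · 150 + 99
  150 = 1 · 99 + 51
  99 = 1 · 51 + 48
  51 = 1 · 48 + 3
  48 = 16 · 3 + 0
gcd(399, 150) = 3.
Track Bezout coefficients alongside the remainders: start with r₀ = 399 = a·1 + b·0 (s = 1, t = 0) and r₁ = 150 = a·0 + b·1 (s = 0, t = 1); each new remainder r_{k+1} = r_{k-1} − q_k·r_k inherits s_{k+1} = s_{k-1} − q_k·s_k, t_{k+1} = t_{k-1} − q_k·t_k, so r_k = a·s_k + b·t_k at every step:
  q = 2: r = 99, s = 1 − 2·0 = 1, t = 0 − 2·1 = -2  (check: 399·1 + 150·(-2) = 99)
  q = 1: r = 51, s = 0 − 1·1 = -1, t = 1 − 1·(-2) = 3  (check: 399·(-1) + 150·3 = 51)
  q = 1: r = 48, s = 1 − 1·(-1) = 2, t = -2 − 1·3 = -5  (check: 399·2 + 150·(-5) = 48)
  q = 1: r = 3, s = -1 − 1·2 = -3, t = 3 − 1·(-5) = 8  (check: 399·(-3) + 150·8 = 3)
The row with r = 3 (the gcd) gives the Bezout coefficients s = -3, t = 8.
Result: 399 · (-3) + 150 · (8) = 3.

gcd(399, 150) = 3; s = -3, t = 8 (check: 399·(-3) + 150·8 = 3).


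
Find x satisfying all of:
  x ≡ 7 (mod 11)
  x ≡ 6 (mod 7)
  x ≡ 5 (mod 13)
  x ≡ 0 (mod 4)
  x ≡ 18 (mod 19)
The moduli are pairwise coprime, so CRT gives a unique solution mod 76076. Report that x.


Product of moduli M = 11 · 7 · 13 · 4 · 19 = 76076.
Merge one congruence at a time:
  Start: x ≡ 7 (mod 11).
  Combine with x ≡ 6 (mod 7); new modulus lcm = 77.
    Write x = 7 + 11·t and substitute into x ≡ 6 (mod 7): 11·t ≡ 6 − 7 = -1 (mod 7).
    Reduce coefficients mod 7: 4·t ≡ 6 (mod 7).
    The inverse of 4 mod 7 is 2 (since 4·2 = 8 = 1·7 + 1), so t ≡ 2·6 = 12 ≡ 5 (mod 7).
    Then x = 7 + 11·5 = 62, valid modulo lcm(11, 7) = 77: x ≡ 62 (mod 77).
  Combine with x ≡ 5 (mod 13); new modulus lcm = 1001.
    Write x = 62 + 77·t and substitute into x ≡ 5 (mod 13): 77·t ≡ 5 − 62 = -57 (mod 13).
    Reduce coefficients mod 13: 12·t ≡ 8 (mod 13).
    The inverse of 12 mod 13 is 12 (since 12·12 = 144 = 11·13 + 1), so t ≡ 12·8 = 96 ≡ 5 (mod 13).
    Then x = 62 + 77·5 = 447, valid modulo lcm(77, 13) = 1001: x ≡ 447 (mod 1001).
  Combine with x ≡ 0 (mod 4); new modulus lcm = 4004.
    Write x = 447 + 1001·t and substitute into x ≡ 0 (mod 4): 1001·t ≡ 0 − 447 = -447 (mod 4).
    Reduce coefficients mod 4: 1·t ≡ 1 (mod 4).
    So t ≡ 1 (mod 4).
    Then x = 447 + 1001·1 = 1448, valid modulo lcm(1001, 4) = 4004: x ≡ 1448 (mod 4004).
  Combine with x ≡ 18 (mod 19); new modulus lcm = 76076.
    Write x = 1448 + 4004·t and substitute into x ≡ 18 (mod 19): 4004·t ≡ 18 − 1448 = -1430 (mod 19).
    Reduce coefficients mod 19: 14·t ≡ 14 (mod 19).
    The inverse of 14 mod 19 is 15 (since 14·15 = 210 = 11·19 + 1), so t ≡ 15·14 = 210 ≡ 1 (mod 19).
    Then x = 1448 + 4004·1 = 5452, valid modulo lcm(4004, 19) = 76076: x ≡ 5452 (mod 76076).
Verify against each original: 5452 mod 11 = 7, 5452 mod 7 = 6, 5452 mod 13 = 5, 5452 mod 4 = 0, 5452 mod 19 = 18.

x ≡ 5452 (mod 76076).


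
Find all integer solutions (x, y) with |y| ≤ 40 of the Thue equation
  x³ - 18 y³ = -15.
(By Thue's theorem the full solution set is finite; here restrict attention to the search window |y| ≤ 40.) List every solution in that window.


The equation is x³ - 18y³ = -15. For fixed y, x³ = 18·y³ − 15, so a solution requires the RHS to be a perfect cube.
Strategy: iterate y from -40 to 40, compute RHS = 18·y³ − 15, and check whether it is a (positive or negative) perfect cube.
Check small values of y:
  y = 0: RHS = -15 is not a perfect cube.
  y = 1: RHS = 3 is not a perfect cube.
  y = -1: RHS = -33 is not a perfect cube.
  y = 2: RHS = 129 is not a perfect cube.
  y = -2: RHS = -159 is not a perfect cube.
  y = 3: RHS = 471 is not a perfect cube.
  y = -3: RHS = -501 is not a perfect cube.
Continuing the search up to |y| = 40 finds no solutions either.
No (x, y) in the scanned range satisfies the equation.

No integer solutions with |y| ≤ 40.


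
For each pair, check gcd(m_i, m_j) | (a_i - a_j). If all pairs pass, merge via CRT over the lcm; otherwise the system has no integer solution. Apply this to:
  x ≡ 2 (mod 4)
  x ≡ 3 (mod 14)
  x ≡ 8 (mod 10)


Moduli 4, 14, 10 are not pairwise coprime, so CRT works modulo lcm(m_i) when all pairwise compatibility conditions hold.
Pairwise compatibility: gcd(m_i, m_j) must divide a_i - a_j for every pair.
Merge one congruence at a time:
  Start: x ≡ 2 (mod 4).
  Combine with x ≡ 3 (mod 14): gcd(4, 14) = 2, and 3 - 2 = 1 is NOT divisible by 2.
    ⇒ system is inconsistent (no integer solution).

No solution (the system is inconsistent).


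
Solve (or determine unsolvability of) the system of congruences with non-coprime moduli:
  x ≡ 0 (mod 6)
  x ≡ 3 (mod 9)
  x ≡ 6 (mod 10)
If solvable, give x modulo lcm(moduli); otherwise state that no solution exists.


Moduli 6, 9, 10 are not pairwise coprime, so CRT works modulo lcm(m_i) when all pairwise compatibility conditions hold.
Pairwise compatibility: gcd(m_i, m_j) must divide a_i - a_j for every pair.
Merge one congruence at a time:
  Start: x ≡ 0 (mod 6).
  Combine with x ≡ 3 (mod 9): gcd(6, 9) = 3; 3 - 0 = 3, which IS divisible by 3, so compatible.
    Write x = 0 + 6·t and substitute into x ≡ 3 (mod 9): 6·t ≡ 3 − 0 = 3 (mod 9).
    Divide the congruence (and modulus) by g = 3: 2·t ≡ 1 (mod 3).
    The inverse of 2 mod 3 is 2 (since 2·2 = 4 = 1·3 + 1), so t ≡ 2·1 = 2 ≡ 2 (mod 3).
    Then x = 0 + 6·2 = 12, valid modulo lcm(6, 9) = 18: x ≡ 12 (mod 18).
  Combine with x ≡ 6 (mod 10): gcd(18, 10) = 2; 6 - 12 = -6, which IS divisible by 2, so compatible.
    Write x = 12 + 18·t and substitute into x ≡ 6 (mod 10): 18·t ≡ 6 − 12 = -6 (mod 10).
    Divide the congruence (and modulus) by g = 2: 9·t ≡ -3 (mod 5).
    Reduce coefficients mod 5: 4·t ≡ 2 (mod 5).
    The inverse of 4 mod 5 is 4 (since 4·4 = 16 = 3·5 + 1), so t ≡ 4·2 = 8 ≡ 3 (mod 5).
    Then x = 12 + 18·3 = 66, valid modulo lcm(18, 10) = 90: x ≡ 66 (mod 90).
Verify: 66 mod 6 = 0, 66 mod 9 = 3, 66 mod 10 = 6.

x ≡ 66 (mod 90).


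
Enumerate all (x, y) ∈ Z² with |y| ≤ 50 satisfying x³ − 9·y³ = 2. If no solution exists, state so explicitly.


The equation is x³ - 9y³ = 2. For fixed y, x³ = 9·y³ + 2, so a solution requires the RHS to be a perfect cube.
Strategy: iterate y from -50 to 50, compute RHS = 9·y³ + 2, and check whether it is a (positive or negative) perfect cube.
Check small values of y:
  y = 0: RHS = 2 is not a perfect cube.
  y = 1: RHS = 11 is not a perfect cube.
  y = -1: RHS = -7 is not a perfect cube.
  y = 2: RHS = 74 is not a perfect cube.
  y = -2: RHS = -70 is not a perfect cube.
  y = 3: RHS = 245 is not a perfect cube.
  y = -3: RHS = -241 is not a perfect cube.
Continuing the search up to |y| = 50 finds no solutions either.
No (x, y) in the scanned range satisfies the equation.

No integer solutions with |y| ≤ 50.


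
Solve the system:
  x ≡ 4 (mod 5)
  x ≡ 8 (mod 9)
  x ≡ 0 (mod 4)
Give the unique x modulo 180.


Moduli 5, 9, 4 are pairwise coprime; by CRT there is a unique solution modulo M = 5 · 9 · 4 = 180.
Solve pairwise, accumulating the modulus:
  Start with x ≡ 4 (mod 5).
  Combine with x ≡ 8 (mod 9): since gcd(5, 9) = 1, we get a unique residue mod 45.
    Write x = 4 + 5·t and substitute into x ≡ 8 (mod 9): 5·t ≡ 8 − 4 = 4 (mod 9).
    The inverse of 5 mod 9 is 2 (since 5·2 = 10 = 1·9 + 1), so t ≡ 2·4 = 8 ≡ 8 (mod 9).
    Then x = 4 + 5·8 = 44, valid modulo lcm(5, 9) = 45: x ≡ 44 (mod 45).
  Combine with x ≡ 0 (mod 4): since gcd(45, 4) = 1, we get a unique residue mod 180.
    Write x = 44 + 45·t and substitute into x ≡ 0 (mod 4): 45·t ≡ 0 − 44 = -44 (mod 4).
    Reduce coefficients mod 4: 1·t ≡ 0 (mod 4).
    So t ≡ 0 (mod 4).
    Then x = 44 + 45·0 = 44, valid modulo lcm(45, 4) = 180: x ≡ 44 (mod 180).
Verify: 44 mod 5 = 4 ✓, 44 mod 9 = 8 ✓, 44 mod 4 = 0 ✓.

x ≡ 44 (mod 180).


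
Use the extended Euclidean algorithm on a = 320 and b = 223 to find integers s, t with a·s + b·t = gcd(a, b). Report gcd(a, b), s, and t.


Euclidean algorithm on (320, 223) — divide until remainder is 0:
  320 = 1 · 223 + 97
  223 = 2 · 97 + 29
  97 = 3 · 29 + 10
  29 = 2 · 10 + 9
  10 = 1 · 9 + 1
  9 = 9 · 1 + 0
gcd(320, 223) = 1.
Track Bezout coefficients alongside the remainders: start with r₀ = 320 = a·1 + b·0 (s = 1, t = 0) and r₁ = 223 = a·0 + b·1 (s = 0, t = 1); each new remainder r_{k+1} = r_{k-1} − q_k·r_k inherits s_{k+1} = s_{k-1} − q_k·s_k, t_{k+1} = t_{k-1} − q_k·t_k, so r_k = a·s_k + b·t_k at every step:
  q = 1: r = 97, s = 1 − 1·0 = 1, t = 0 − 1·1 = -1  (check: 320·1 + 223·(-1) = 97)
  q = 2: r = 29, s = 0 − 2·1 = -2, t = 1 − 2·(-1) = 3  (check: 320·(-2) + 223·3 = 29)
  q = 3: r = 10, s = 1 − 3·(-2) = 7, t = -1 − 3·3 = -10  (check: 320·7 + 223·(-10) = 10)
  q = 2: r = 9, s = -2 − 2·7 = -16, t = 3 − 2·(-10) = 23  (check: 320·(-16) + 223·23 = 9)
  q = 1: r = 1, s = 7 − 1·(-16) = 23, t = -10 − 1·23 = -33  (check: 320·23 + 223·(-33) = 1)
The row with r = 1 (the gcd) gives the Bezout coefficients s = 23, t = -33.
Result: 320 · (23) + 223 · (-33) = 1.

gcd(320, 223) = 1; s = 23, t = -33 (check: 320·23 + 223·(-33) = 1).


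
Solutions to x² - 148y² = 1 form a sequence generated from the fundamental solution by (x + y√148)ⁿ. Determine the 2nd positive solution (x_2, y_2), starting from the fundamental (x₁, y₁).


Step 1: Find the fundamental solution (x₁, y₁) of x² - 148y² = 1.
  Expand √148 as a continued fraction. a₀ = ⌊√148⌋ = 12; iterate m_{k+1} = d_k·a_k − m_k, d_{k+1} = (148 − m_{k+1}²)/d_k, a_{k+1} = ⌊(a₀ + m_{k+1})/d_{k+1}⌋ (starting m₀ = 0, d₀ = 1), with convergents p_k = a_k·p_{k-1} + p_{k-2}, q_k = a_k·q_{k-1} + q_{k-2} (p₋₁ = 1, q₋₁ = 0):
  k = 0: a₀ = 12; p₀/q₀ = 12/1; p₀² − 148·q₀² = 144 − 148 = -4.
  k = 1: m = 12, d = 4, a = ⌊(12 + 12)/4⌋ = 6; p/q = (6·12 + 1)/(6·1 + 0) = 73/6; p² − 148·q² = 5329 − 5328 = 1.
  The first convergent with p² − 148·q² = 1 gives the fundamental solution (x₁, y₁) = (73, 6).
Step 2: Apply the recurrence (x_{n+1}, y_{n+1}) = (x₁x_n + 148y₁y_n, x₁y_n + y₁x_n) repeatedly.
  From (x_1, y_1) = (73, 6): x_2 = 73·73 + 148·6·6 = 10657; y_2 = 73·6 + 6·73 = 876.
Step 3: Verify x_2² - 148·y_2² = 113571649 - 113571648 = 1 (should be 1). ✓

(x_1, y_1) = (73, 6); (x_2, y_2) = (10657, 876).


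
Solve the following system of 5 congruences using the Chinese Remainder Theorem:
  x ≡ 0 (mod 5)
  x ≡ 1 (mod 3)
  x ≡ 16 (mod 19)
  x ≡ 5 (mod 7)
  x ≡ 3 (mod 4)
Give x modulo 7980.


Product of moduli M = 5 · 3 · 19 · 7 · 4 = 7980.
Merge one congruence at a time:
  Start: x ≡ 0 (mod 5).
  Combine with x ≡ 1 (mod 3); new modulus lcm = 15.
    Write x = 0 + 5·t and substitute into x ≡ 1 (mod 3): 5·t ≡ 1 − 0 = 1 (mod 3).
    Reduce coefficients mod 3: 2·t ≡ 1 (mod 3).
    The inverse of 2 mod 3 is 2 (since 2·2 = 4 = 1·3 + 1), so t ≡ 2·1 = 2 ≡ 2 (mod 3).
    Then x = 0 + 5·2 = 10, valid modulo lcm(5, 3) = 15: x ≡ 10 (mod 15).
  Combine with x ≡ 16 (mod 19); new modulus lcm = 285.
    Write x = 10 + 15·t and substitute into x ≡ 16 (mod 19): 15·t ≡ 16 − 10 = 6 (mod 19).
    The inverse of 15 mod 19 is 14 (since 15·14 = 210 = 11·19 + 1), so t ≡ 14·6 = 84 ≡ 8 (mod 19).
    Then x = 10 + 15·8 = 130, valid modulo lcm(15, 19) = 285: x ≡ 130 (mod 285).
  Combine with x ≡ 5 (mod 7); new modulus lcm = 1995.
    Write x = 130 + 285·t and substitute into x ≡ 5 (mod 7): 285·t ≡ 5 − 130 = -125 (mod 7).
    Reduce coefficients mod 7: 5·t ≡ 1 (mod 7).
    The inverse of 5 mod 7 is 3 (since 5·3 = 15 = 2·7 + 1), so t ≡ 3·1 = 3 ≡ 3 (mod 7).
    Then x = 130 + 285·3 = 985, valid modulo lcm(285, 7) = 1995: x ≡ 985 (mod 1995).
  Combine with x ≡ 3 (mod 4); new modulus lcm = 7980.
    Write x = 985 + 1995·t and substitute into x ≡ 3 (mod 4): 1995·t ≡ 3 − 985 = -982 (mod 4).
    Reduce coefficients mod 4: 3·t ≡ 2 (mod 4).
    The inverse of 3 mod 4 is 3 (since 3·3 = 9 = 2·4 + 1), so t ≡ 3·2 = 6 ≡ 2 (mod 4).
    Then x = 985 + 1995·2 = 4975, valid modulo lcm(1995, 4) = 7980: x ≡ 4975 (mod 7980).
Verify against each original: 4975 mod 5 = 0, 4975 mod 3 = 1, 4975 mod 19 = 16, 4975 mod 7 = 5, 4975 mod 4 = 3.

x ≡ 4975 (mod 7980).


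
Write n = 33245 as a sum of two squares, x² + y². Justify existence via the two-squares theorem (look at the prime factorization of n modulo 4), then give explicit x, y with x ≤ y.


Step 1: Factor n = 33245 = 5 · 61 · 109.
Step 2: Check the mod-4 condition on each prime factor: 5 ≡ 1 (mod 4), exponent 1; 61 ≡ 1 (mod 4), exponent 1; 109 ≡ 1 (mod 4), exponent 1.
All primes ≡ 3 (mod 4) appear to even exponent (or don't appear), so by the two-squares theorem n IS expressible as a sum of two squares.
Step 3: Build a representation. Here n = 5 · 61 · 109 is a product of primes ≡ 1 (mod 4). Each prime p ≡ 1 (mod 4) is itself a sum of two squares; find a² by testing p − a² for a perfect square:
  5: 5 − 1² = 4 = 2² ⇒ 5 = 1² + 2².
  61: 61 − 1² = 60, 61 − 2² = 57, 61 − 3² = 52, 61 − 4² = 45, 61 − 5² = 36 = 6² ⇒ 61 = 5² + 6².
  109: 109 − 1² = 108, 109 − 2² = 105, 109 − 3² = 100 = 10² ⇒ 109 = 3² + 10².
  Combine using the Brahmagupta–Fibonacci identity (a² + b²)(c² + d²) = (ac − bd)² + (ad + bc)² = (ac + bd)² + (ad − bc)²:
  5 · 61 = 305: from (1² + 2²)(5² + 6²), take (1·5 − 2·6, 1·6 + 2·5) = (5 − 12, 6 + 10) = (-7, 16); dropping signs (only squares matter) gives (7, 16); check 7² + 16² = 49 + 256 = 305 ✓.
  305 · 109 = 33245: from (7² + 16²)(3² + 10²), take (7·3 − 16·10, 7·10 + 16·3) = (21 − 160, 70 + 48) = (-139, 118); dropping signs (only squares matter) gives (139, 118); check 139² + 118² = 19321 + 13924 = 33245 ✓.
Step 4: Order so x ≤ y and verify: 118² + 139² = 13924 + 19321 = 33245 = n. ✓

n = 33245 = 118² + 139² (one valid representation with x ≤ y).


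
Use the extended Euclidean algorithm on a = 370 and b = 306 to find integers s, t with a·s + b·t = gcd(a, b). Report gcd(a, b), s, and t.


Euclidean algorithm on (370, 306) — divide until remainder is 0:
  370 = 1 · 306 + 64
  306 = 4 · 64 + 50
  64 = 1 · 50 + 14
  50 = 3 · 14 + 8
  14 = 1 · 8 + 6
  8 = 1 · 6 + 2
  6 = 3 · 2 + 0
gcd(370, 306) = 2.
Track Bezout coefficients alongside the remainders: start with r₀ = 370 = a·1 + b·0 (s = 1, t = 0) and r₁ = 306 = a·0 + b·1 (s = 0, t = 1); each new remainder r_{k+1} = r_{k-1} − q_k·r_k inherits s_{k+1} = s_{k-1} − q_k·s_k, t_{k+1} = t_{k-1} − q_k·t_k, so r_k = a·s_k + b·t_k at every step:
  q = 1: r = 64, s = 1 − 1·0 = 1, t = 0 − 1·1 = -1  (check: 370·1 + 306·(-1) = 64)
  q = 4: r = 50, s = 0 − 4·1 = -4, t = 1 − 4·(-1) = 5  (check: 370·(-4) + 306·5 = 50)
  q = 1: r = 14, s = 1 − 1·(-4) = 5, t = -1 − 1·5 = -6  (check: 370·5 + 306·(-6) = 14)
  q = 3: r = 8, s = -4 − 3·5 = -19, t = 5 − 3·(-6) = 23  (check: 370·(-19) + 306·23 = 8)
  q = 1: r = 6, s = 5 − 1·(-19) = 24, t = -6 − 1·23 = -29  (check: 370·24 + 306·(-29) = 6)
  q = 1: r = 2, s = -19 − 1·24 = -43, t = 23 − 1·(-29) = 52  (check: 370·(-43) + 306·52 = 2)
The row with r = 2 (the gcd) gives the Bezout coefficients s = -43, t = 52.
Result: 370 · (-43) + 306 · (52) = 2.

gcd(370, 306) = 2; s = -43, t = 52 (check: 370·(-43) + 306·52 = 2).


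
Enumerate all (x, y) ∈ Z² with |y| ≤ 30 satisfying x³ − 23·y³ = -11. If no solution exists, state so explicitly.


The equation is x³ - 23y³ = -11. For fixed y, x³ = 23·y³ − 11, so a solution requires the RHS to be a perfect cube.
Strategy: iterate y from -30 to 30, compute RHS = 23·y³ − 11, and check whether it is a (positive or negative) perfect cube.
Check small values of y:
  y = 0: RHS = -11 is not a perfect cube.
  y = 1: RHS = 12 is not a perfect cube.
  y = -1: RHS = -34 is not a perfect cube.
  y = 2: RHS = 173 is not a perfect cube.
  y = -2: RHS = -195 is not a perfect cube.
  y = 3: RHS = 610 is not a perfect cube.
  y = -3: RHS = -632 is not a perfect cube.
Continuing the search up to |y| = 30 finds no solutions either.
No (x, y) in the scanned range satisfies the equation.

No integer solutions with |y| ≤ 30.


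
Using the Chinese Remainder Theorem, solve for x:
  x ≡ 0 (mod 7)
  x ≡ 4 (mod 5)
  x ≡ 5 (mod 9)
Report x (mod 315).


Moduli 7, 5, 9 are pairwise coprime; by CRT there is a unique solution modulo M = 7 · 5 · 9 = 315.
Solve pairwise, accumulating the modulus:
  Start with x ≡ 0 (mod 7).
  Combine with x ≡ 4 (mod 5): since gcd(7, 5) = 1, we get a unique residue mod 35.
    Write x = 0 + 7·t and substitute into x ≡ 4 (mod 5): 7·t ≡ 4 − 0 = 4 (mod 5).
    Reduce coefficients mod 5: 2·t ≡ 4 (mod 5).
    The inverse of 2 mod 5 is 3 (since 2·3 = 6 = 1·5 + 1), so t ≡ 3·4 = 12 ≡ 2 (mod 5).
    Then x = 0 + 7·2 = 14, valid modulo lcm(7, 5) = 35: x ≡ 14 (mod 35).
  Combine with x ≡ 5 (mod 9): since gcd(35, 9) = 1, we get a unique residue mod 315.
    Write x = 14 + 35·t and substitute into x ≡ 5 (mod 9): 35·t ≡ 5 − 14 = -9 (mod 9).
    Reduce coefficients mod 9: 8·t ≡ 0 (mod 9).
    The inverse of 8 mod 9 is 8 (since 8·8 = 64 = 7·9 + 1), so t ≡ 8·0 = 0 ≡ 0 (mod 9).
    Then x = 14 + 35·0 = 14, valid modulo lcm(35, 9) = 315: x ≡ 14 (mod 315).
Verify: 14 mod 7 = 0 ✓, 14 mod 5 = 4 ✓, 14 mod 9 = 5 ✓.

x ≡ 14 (mod 315).


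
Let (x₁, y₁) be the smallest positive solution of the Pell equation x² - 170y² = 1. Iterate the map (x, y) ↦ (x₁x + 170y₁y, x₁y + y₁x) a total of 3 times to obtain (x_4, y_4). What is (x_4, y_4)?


Step 1: Find the fundamental solution (x₁, y₁) of x² - 170y² = 1.
  Expand √170 as a continued fraction. a₀ = ⌊√170⌋ = 13; iterate m_{k+1} = d_k·a_k − m_k, d_{k+1} = (170 − m_{k+1}²)/d_k, a_{k+1} = ⌊(a₀ + m_{k+1})/d_{k+1}⌋ (starting m₀ = 0, d₀ = 1), with convergents p_k = a_k·p_{k-1} + p_{k-2}, q_k = a_k·q_{k-1} + q_{k-2} (p₋₁ = 1, q₋₁ = 0):
  k = 0: a₀ = 13; p₀/q₀ = 13/1; p₀² − 170·q₀² = 169 − 170 = -1.
  k = 1: m = 13, d = 1, a = ⌊(13 + 13)/1⌋ = 26; p/q = (26·13 + 1)/(26·1 + 0) = 339/26; p² − 170·q² = 114921 − 114920 = 1.
  The first convergent with p² − 170·q² = 1 gives the fundamental solution (x₁, y₁) = (339, 26).
Step 2: Apply the recurrence (x_{n+1}, y_{n+1}) = (x₁x_n + 170y₁y_n, x₁y_n + y₁x_n) repeatedly.
  From (x_1, y_1) = (339, 26): x_2 = 339·339 + 170·26·26 = 229841; y_2 = 339·26 + 26·339 = 17628.
  From (x_2, y_2) = (229841, 17628): x_3 = 339·229841 + 170·26·17628 = 155831859; y_3 = 339·17628 + 26·229841 = 11951758.
  From (x_3, y_3) = (155831859, 11951758): x_4 = 339·155831859 + 170·26·11951758 = 105653770561; y_4 = 339·11951758 + 26·155831859 = 8103274296.
Step 3: Verify x_4² - 170·y_4² = 11162719233756430254721 - 11162719233756430254720 = 1 (should be 1). ✓

(x_1, y_1) = (339, 26); (x_4, y_4) = (105653770561, 8103274296).
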